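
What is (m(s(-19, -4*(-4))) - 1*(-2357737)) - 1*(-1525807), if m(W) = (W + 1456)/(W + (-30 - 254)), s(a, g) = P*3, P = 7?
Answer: 1021370595/263 ≈ 3.8835e+6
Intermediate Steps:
s(a, g) = 21 (s(a, g) = 7*3 = 21)
m(W) = (1456 + W)/(-284 + W) (m(W) = (1456 + W)/(W - 284) = (1456 + W)/(-284 + W))
(m(s(-19, -4*(-4))) - 1*(-2357737)) - 1*(-1525807) = ((1456 + 21)/(-284 + 21) - 1*(-2357737)) - 1*(-1525807) = (1477/(-263) + 2357737) + 1525807 = (-1/263*1477 + 2357737) + 1525807 = (-1477/263 + 2357737) + 1525807 = 620083354/263 + 1525807 = 1021370595/263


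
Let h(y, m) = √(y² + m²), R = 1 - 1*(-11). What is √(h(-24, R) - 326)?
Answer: √(-326 + 12*√5) ≈ 17.296*I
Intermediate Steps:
R = 12 (R = 1 + 11 = 12)
h(y, m) = √(m² + y²)
√(h(-24, R) - 326) = √(√(12² + (-24)²) - 326) = √(√(144 + 576) - 326) = √(√720 - 326) = √(12*√5 - 326) = √(-326 + 12*√5)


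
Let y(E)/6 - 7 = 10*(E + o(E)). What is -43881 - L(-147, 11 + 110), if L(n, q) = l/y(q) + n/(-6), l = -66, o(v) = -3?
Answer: -104231635/2374 ≈ -43906.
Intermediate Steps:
y(E) = -138 + 60*E (y(E) = 42 + 6*(10*(E - 3)) = 42 + 6*(10*(-3 + E)) = 42 + 6*(-30 + 10*E) = 42 + (-180 + 60*E) = -138 + 60*E)
L(n, q) = -66/(-138 + 60*q) - n/6 (L(n, q) = -66/(-138 + 60*q) + n/(-6) = -66/(-138 + 60*q) + n*(-⅙) = -66/(-138 + 60*q) - n/6)
-43881 - L(-147, 11 + 110) = -43881 - (-66 - 1*(-147)*(-23 + 10*(11 + 110)))/(6*(-23 + 10*(11 + 110))) = -43881 - (-66 - 1*(-147)*(-23 + 10*121))/(6*(-23 + 10*121)) = -43881 - (-66 - 1*(-147)*(-23 + 1210))/(6*(-23 + 1210)) = -43881 - (-66 - 1*(-147)*1187)/(6*1187) = -43881 - (-66 + 174489)/(6*1187) = -43881 - 174423/(6*1187) = -43881 - 1*58141/2374 = -43881 - 58141/2374 = -104231635/2374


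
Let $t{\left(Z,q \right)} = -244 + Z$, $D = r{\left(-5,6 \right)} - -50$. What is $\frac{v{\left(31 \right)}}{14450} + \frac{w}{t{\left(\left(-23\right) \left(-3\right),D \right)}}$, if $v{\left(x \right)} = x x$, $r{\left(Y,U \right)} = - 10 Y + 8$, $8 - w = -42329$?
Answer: $- \frac{24464059}{101150} \approx -241.86$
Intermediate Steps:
$w = 42337$ ($w = 8 - -42329 = 8 + 42329 = 42337$)
$r{\left(Y,U \right)} = 8 - 10 Y$
$D = 108$ ($D = \left(8 - -50\right) - -50 = \left(8 + 50\right) + 50 = 58 + 50 = 108$)
$v{\left(x \right)} = x^{2}$
$\frac{v{\left(31 \right)}}{14450} + \frac{w}{t{\left(\left(-23\right) \left(-3\right),D \right)}} = \frac{31^{2}}{14450} + \frac{42337}{-244 - -69} = 961 \cdot \frac{1}{14450} + \frac{42337}{-244 + 69} = \frac{961}{14450} + \frac{42337}{-175} = \frac{961}{14450} + 42337 \left(- \frac{1}{175}\right) = \frac{961}{14450} - \frac{42337}{175} = - \frac{24464059}{101150}$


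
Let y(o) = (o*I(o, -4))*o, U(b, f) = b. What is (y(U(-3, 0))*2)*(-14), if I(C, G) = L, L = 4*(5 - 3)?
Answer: -2016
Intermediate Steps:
L = 8 (L = 4*2 = 8)
I(C, G) = 8
y(o) = 8*o² (y(o) = (o*8)*o = (8*o)*o = 8*o²)
(y(U(-3, 0))*2)*(-14) = ((8*(-3)²)*2)*(-14) = ((8*9)*2)*(-14) = (72*2)*(-14) = 144*(-14) = -2016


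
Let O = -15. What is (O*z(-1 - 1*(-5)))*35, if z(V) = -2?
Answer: 1050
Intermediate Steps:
(O*z(-1 - 1*(-5)))*35 = -15*(-2)*35 = 30*35 = 1050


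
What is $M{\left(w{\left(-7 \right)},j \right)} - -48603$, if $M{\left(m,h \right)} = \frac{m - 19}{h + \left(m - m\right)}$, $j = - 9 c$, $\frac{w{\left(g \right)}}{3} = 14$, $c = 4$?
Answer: $\frac{1749685}{36} \approx 48602.0$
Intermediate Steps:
$w{\left(g \right)} = 42$ ($w{\left(g \right)} = 3 \cdot 14 = 42$)
$j = -36$ ($j = \left(-9\right) 4 = -36$)
$M{\left(m,h \right)} = \frac{-19 + m}{h}$ ($M{\left(m,h \right)} = \frac{-19 + m}{h + 0} = \frac{-19 + m}{h}$)
$M{\left(w{\left(-7 \right)},j \right)} - -48603 = \frac{-19 + 42}{-36} - -48603 = \left(- \frac{1}{36}\right) 23 + 48603 = - \frac{23}{36} + 48603 = \frac{1749685}{36}$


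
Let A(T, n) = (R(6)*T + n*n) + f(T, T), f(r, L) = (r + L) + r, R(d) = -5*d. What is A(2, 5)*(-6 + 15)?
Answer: -261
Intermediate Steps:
f(r, L) = L + 2*r (f(r, L) = (L + r) + r = L + 2*r)
A(T, n) = n**2 - 27*T (A(T, n) = ((-5*6)*T + n*n) + (T + 2*T) = (-30*T + n**2) + 3*T = (n**2 - 30*T) + 3*T = n**2 - 27*T)
A(2, 5)*(-6 + 15) = (5**2 - 27*2)*(-6 + 15) = (25 - 54)*9 = -29*9 = -261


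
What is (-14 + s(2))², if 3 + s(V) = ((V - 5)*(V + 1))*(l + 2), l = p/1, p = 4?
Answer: 5041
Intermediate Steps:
l = 4 (l = 4/1 = 4*1 = 4)
s(V) = -3 + 6*(1 + V)*(-5 + V) (s(V) = -3 + ((V - 5)*(V + 1))*(4 + 2) = -3 + ((-5 + V)*(1 + V))*6 = -3 + ((1 + V)*(-5 + V))*6 = -3 + 6*(1 + V)*(-5 + V))
(-14 + s(2))² = (-14 + (-33 - 24*2 + 6*2²))² = (-14 + (-33 - 48 + 6*4))² = (-14 + (-33 - 48 + 24))² = (-14 - 57)² = (-71)² = 5041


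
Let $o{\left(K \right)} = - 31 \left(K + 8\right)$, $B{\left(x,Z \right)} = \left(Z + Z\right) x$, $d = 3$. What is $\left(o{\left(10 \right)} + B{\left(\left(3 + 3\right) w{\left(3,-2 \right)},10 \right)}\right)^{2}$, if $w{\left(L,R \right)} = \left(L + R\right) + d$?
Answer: $6084$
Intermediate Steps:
$w{\left(L,R \right)} = 3 + L + R$ ($w{\left(L,R \right)} = \left(L + R\right) + 3 = 3 + L + R$)
$B{\left(x,Z \right)} = 2 Z x$
$o{\left(K \right)} = -248 - 31 K$ ($o{\left(K \right)} = - 31 \left(8 + K\right) = -248 - 31 K$)
$\left(o{\left(10 \right)} + B{\left(\left(3 + 3\right) w{\left(3,-2 \right)},10 \right)}\right)^{2} = \left(\left(-248 - 310\right) + 2 \cdot 10 \left(3 + 3\right) \left(3 + 3 - 2\right)\right)^{2} = \left(\left(-248 - 310\right) + 2 \cdot 10 \cdot 6 \cdot 4\right)^{2} = \left(-558 + 2 \cdot 10 \cdot 24\right)^{2} = \left(-558 + 480\right)^{2} = \left(-78\right)^{2} = 6084$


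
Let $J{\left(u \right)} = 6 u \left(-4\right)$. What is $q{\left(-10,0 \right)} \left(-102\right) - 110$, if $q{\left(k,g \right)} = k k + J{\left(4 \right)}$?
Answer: $-518$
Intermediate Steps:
$J{\left(u \right)} = - 24 u$
$q{\left(k,g \right)} = -96 + k^{2}$ ($q{\left(k,g \right)} = k k - 96 = k^{2} - 96 = -96 + k^{2}$)
$q{\left(-10,0 \right)} \left(-102\right) - 110 = \left(-96 + \left(-10\right)^{2}\right) \left(-102\right) - 110 = \left(-96 + 100\right) \left(-102\right) - 110 = 4 \left(-102\right) - 110 = -408 - 110 = -518$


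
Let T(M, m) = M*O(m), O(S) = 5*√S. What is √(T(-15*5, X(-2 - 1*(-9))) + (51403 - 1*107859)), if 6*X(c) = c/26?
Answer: √(-38164256 - 3250*√273)/26 ≈ 237.77*I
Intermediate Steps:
X(c) = c/156 (X(c) = (c/26)/6 = c/156)
T(M, m) = 5*M*√m (T(M, m) = M*(5*√m) = 5*M*√m)
√(T(-15*5, X(-2 - 1*(-9))) + (51403 - 1*107859)) = √(5*(-15*5)*√((-2 - 1*(-9))/156) + (51403 - 1*107859)) = √(5*(-75)*√((-2 + 9)/156) + (51403 - 107859)) = √(5*(-75)*√((1/156)*7) - 56456) = √(5*(-75)*√(7/156) - 56456) = √(5*(-75)*(√273/78) - 56456) = √(-125*√273/26 - 56456) = √(-56456 - 125*√273/26)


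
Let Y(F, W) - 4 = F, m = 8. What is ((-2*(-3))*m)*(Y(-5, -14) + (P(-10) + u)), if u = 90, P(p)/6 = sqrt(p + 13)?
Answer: 4272 + 288*sqrt(3) ≈ 4770.8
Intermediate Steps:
P(p) = 6*sqrt(13 + p) (P(p) = 6*sqrt(p + 13) = 6*sqrt(13 + p))
Y(F, W) = 4 + F
((-2*(-3))*m)*(Y(-5, -14) + (P(-10) + u)) = (-2*(-3)*8)*((4 - 5) + (6*sqrt(13 - 10) + 90)) = (6*8)*(-1 + (6*sqrt(3) + 90)) = 48*(-1 + (90 + 6*sqrt(3))) = 48*(89 + 6*sqrt(3)) = 4272 + 288*sqrt(3)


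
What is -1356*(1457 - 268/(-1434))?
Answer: -472250956/239 ≈ -1.9759e+6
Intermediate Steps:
-1356*(1457 - 268/(-1434)) = -1356*(1457 - 268*(-1/1434)) = -1356*(1457 + 134/717) = -1356*1044803/717 = -472250956/239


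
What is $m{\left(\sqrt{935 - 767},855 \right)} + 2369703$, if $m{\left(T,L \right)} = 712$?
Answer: $2370415$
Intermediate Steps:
$m{\left(\sqrt{935 - 767},855 \right)} + 2369703 = 712 + 2369703 = 2370415$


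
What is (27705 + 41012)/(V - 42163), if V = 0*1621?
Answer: -6247/3833 ≈ -1.6298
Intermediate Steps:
V = 0
(27705 + 41012)/(V - 42163) = (27705 + 41012)/(0 - 42163) = 68717/(-42163) = 68717*(-1/42163) = -6247/3833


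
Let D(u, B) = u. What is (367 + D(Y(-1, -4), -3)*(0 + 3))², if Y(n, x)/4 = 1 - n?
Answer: 152881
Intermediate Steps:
Y(n, x) = 4 - 4*n (Y(n, x) = 4*(1 - n) = 4 - 4*n)
(367 + D(Y(-1, -4), -3)*(0 + 3))² = (367 + (4 - 4*(-1))*(0 + 3))² = (367 + (4 + 4)*3)² = (367 + 8*3)² = (367 + 24)² = 391² = 152881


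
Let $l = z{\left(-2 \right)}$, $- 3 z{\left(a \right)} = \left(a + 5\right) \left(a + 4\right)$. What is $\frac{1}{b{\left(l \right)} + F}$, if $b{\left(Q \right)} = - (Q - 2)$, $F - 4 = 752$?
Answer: $\frac{1}{760} \approx 0.0013158$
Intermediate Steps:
$z{\left(a \right)} = - \frac{\left(4 + a\right) \left(5 + a\right)}{3}$ ($z{\left(a \right)} = - \frac{\left(a + 5\right) \left(a + 4\right)}{3} = - \frac{\left(5 + a\right) \left(4 + a\right)}{3} = - \frac{\left(4 + a\right) \left(5 + a\right)}{3}$)
$l = -2$ ($l = - \frac{20}{3} - -6 - \frac{\left(-2\right)^{2}}{3} = - \frac{20}{3} + 6 - \frac{4}{3} = -2$)
$F = 756$ ($F = 4 + 752 = 756$)
$b{\left(Q \right)} = 2 - Q$ ($b{\left(Q \right)} = - (-2 + Q) = 2 - Q$)
$\frac{1}{b{\left(l \right)} + F} = \frac{1}{\left(2 - -2\right) + 756} = \frac{1}{\left(2 + 2\right) + 756} = \frac{1}{4 + 756} = \frac{1}{760}$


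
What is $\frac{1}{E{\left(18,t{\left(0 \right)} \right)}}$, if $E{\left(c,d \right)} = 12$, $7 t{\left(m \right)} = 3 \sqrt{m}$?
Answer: $\frac{1}{12} \approx 0.083333$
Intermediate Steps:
$t{\left(m \right)} = \frac{3 \sqrt{m}}{7}$
$\frac{1}{E{\left(18,t{\left(0 \right)} \right)}} = \frac{1}{12}$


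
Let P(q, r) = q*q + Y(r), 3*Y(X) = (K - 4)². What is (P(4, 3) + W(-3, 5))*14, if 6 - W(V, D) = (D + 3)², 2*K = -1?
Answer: -987/2 ≈ -493.50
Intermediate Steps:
K = -½ (K = (½)*(-1) = -½ ≈ -0.50000)
Y(X) = 27/4 (Y(X) = (-½ - 4)²/3 = (-9/2)²/3 = (⅓)*(81/4) = 27/4)
W(V, D) = 6 - (3 + D)² (W(V, D) = 6 - (D + 3)² = 6 - (3 + D)²)
P(q, r) = 27/4 + q² (P(q, r) = q*q + 27/4 = q² + 27/4 = 27/4 + q²)
(P(4, 3) + W(-3, 5))*14 = ((27/4 + 4²) + (6 - (3 + 5)²))*14 = ((27/4 + 16) + (6 - 1*8²))*14 = (91/4 + (6 - 1*64))*14 = (91/4 + (6 - 64))*14 = (91/4 - 58)*14 = -141/4*14 = -987/2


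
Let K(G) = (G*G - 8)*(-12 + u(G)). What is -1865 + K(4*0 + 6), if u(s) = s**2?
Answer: -1193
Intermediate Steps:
K(G) = (-12 + G**2)*(-8 + G**2) (K(G) = (G*G - 8)*(-12 + G**2) = (G**2 - 8)*(-12 + G**2) = (-8 + G**2)*(-12 + G**2) = (-12 + G**2)*(-8 + G**2))
-1865 + K(4*0 + 6) = -1865 + (96 + (4*0 + 6)**4 - 20*(4*0 + 6)**2) = -1865 + (96 + (0 + 6)**4 - 20*(0 + 6)**2) = -1865 + (96 + 6**4 - 20*6**2) = -1865 + (96 + 1296 - 20*36) = -1865 + (96 + 1296 - 720) = -1865 + 672 = -1193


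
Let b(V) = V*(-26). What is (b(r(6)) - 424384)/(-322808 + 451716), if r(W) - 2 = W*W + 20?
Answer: -106473/32227 ≈ -3.3038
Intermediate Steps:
r(W) = 22 + W² (r(W) = 2 + (W*W + 20) = 2 + (W² + 20) = 2 + (20 + W²) = 22 + W²)
b(V) = -26*V
(b(r(6)) - 424384)/(-322808 + 451716) = (-26*(22 + 6²) - 424384)/(-322808 + 451716) = (-26*(22 + 36) - 424384)/128908 = (-26*58 - 424384)*(1/128908) = (-1508 - 424384)*(1/128908) = -425892*1/128908 = -106473/32227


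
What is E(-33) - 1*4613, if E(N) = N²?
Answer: -3524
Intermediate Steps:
E(-33) - 1*4613 = (-33)² - 1*4613 = 1089 - 4613 = -3524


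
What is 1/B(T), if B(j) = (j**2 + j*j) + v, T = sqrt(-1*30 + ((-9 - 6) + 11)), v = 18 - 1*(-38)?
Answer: -1/12 ≈ -0.083333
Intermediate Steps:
v = 56 (v = 18 + 38 = 56)
T = I*sqrt(34) (T = sqrt(-30 + (-15 + 11)) = sqrt(-30 - 4) = sqrt(-34) = I*sqrt(34) ≈ 5.8309*I)
B(j) = 56 + 2*j**2 (B(j) = (j**2 + j*j) + 56 = (j**2 + j**2) + 56 = 2*j**2 + 56 = 56 + 2*j**2)
1/B(T) = 1/(56 + 2*(I*sqrt(34))**2) = 1/(56 + 2*(-34)) = 1/(56 - 68) = 1/(-12) = -1/12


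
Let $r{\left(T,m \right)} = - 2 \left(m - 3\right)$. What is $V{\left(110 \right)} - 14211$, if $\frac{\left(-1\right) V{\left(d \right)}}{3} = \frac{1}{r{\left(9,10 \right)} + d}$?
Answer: $- \frac{454753}{32} \approx -14211.0$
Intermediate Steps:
$r{\left(T,m \right)} = 6 - 2 m$ ($r{\left(T,m \right)} = - 2 \left(-3 + m\right) = 6 - 2 m$)
$V{\left(d \right)} = - \frac{3}{-14 + d}$ ($V{\left(d \right)} = - \frac{3}{\left(6 - 20\right) + d} = - \frac{3}{-14 + d}$)
$V{\left(110 \right)} - 14211 = - \frac{3}{-14 + 110} - 14211 = - \frac{3}{96} - 14211 = \left(-3\right) \frac{1}{96} - 14211 = - \frac{1}{32} - 14211 = - \frac{454753}{32}$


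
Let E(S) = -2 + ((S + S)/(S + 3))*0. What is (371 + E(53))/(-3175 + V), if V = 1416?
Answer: -369/1759 ≈ -0.20978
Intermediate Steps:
E(S) = -2 (E(S) = -2 + ((2*S)/(3 + S))*0 = -2 + (2*S/(3 + S))*0 = -2 + 0 = -2)
(371 + E(53))/(-3175 + V) = (371 - 2)/(-3175 + 1416) = 369/(-1759) = 369*(-1/1759) = -369/1759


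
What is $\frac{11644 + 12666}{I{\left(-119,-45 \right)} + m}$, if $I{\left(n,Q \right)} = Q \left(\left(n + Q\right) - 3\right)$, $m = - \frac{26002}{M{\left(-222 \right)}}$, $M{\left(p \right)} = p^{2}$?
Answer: $\frac{599047020}{185171629} \approx 3.2351$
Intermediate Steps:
$m = - \frac{13001}{24642}$ ($m = - \frac{26002}{\left(-222\right)^{2}} = - \frac{26002}{49284} = \left(-26002\right) \frac{1}{49284} = - \frac{13001}{24642} \approx -0.5276$)
$I{\left(n,Q \right)} = Q \left(-3 + Q + n\right)$ ($I{\left(n,Q \right)} = Q \left(\left(Q + n\right) - 3\right) = Q \left(-3 + Q + n\right)$)
$\frac{11644 + 12666}{I{\left(-119,-45 \right)} + m} = \frac{11644 + 12666}{- 45 \left(-3 - 45 - 119\right) - \frac{13001}{24642}} = \frac{24310}{\left(-45\right) \left(-167\right) - \frac{13001}{24642}} = \frac{24310}{7515 - \frac{13001}{24642}} = \frac{24310}{\frac{185171629}{24642}} = 24310 \cdot \frac{24642}{185171629} = \frac{599047020}{185171629}$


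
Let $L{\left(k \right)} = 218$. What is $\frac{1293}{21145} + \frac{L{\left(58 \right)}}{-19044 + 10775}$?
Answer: $\frac{6082207}{174848005} \approx 0.034786$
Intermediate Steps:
$\frac{1293}{21145} + \frac{L{\left(58 \right)}}{-19044 + 10775} = \frac{1293}{21145} + \frac{218}{-19044 + 10775} = 1293 \cdot \frac{1}{21145} + \frac{218}{-8269} = \frac{1293}{21145} + 218 \left(- \frac{1}{8269}\right) = \frac{1293}{21145} - \frac{218}{8269} = \frac{6082207}{174848005}$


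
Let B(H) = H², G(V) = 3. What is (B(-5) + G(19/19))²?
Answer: 784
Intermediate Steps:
(B(-5) + G(19/19))² = ((-5)² + 3)² = (25 + 3)² = 28² = 784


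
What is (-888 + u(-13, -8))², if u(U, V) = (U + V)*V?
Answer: 518400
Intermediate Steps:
u(U, V) = V*(U + V)
(-888 + u(-13, -8))² = (-888 - 8*(-13 - 8))² = (-888 - 8*(-21))² = (-888 + 168)² = (-720)² = 518400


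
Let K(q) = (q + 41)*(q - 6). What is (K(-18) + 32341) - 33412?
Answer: -1623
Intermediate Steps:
K(q) = (-6 + q)*(41 + q) (K(q) = (41 + q)*(-6 + q) = (-6 + q)*(41 + q))
(K(-18) + 32341) - 33412 = ((-246 + (-18)² + 35*(-18)) + 32341) - 33412 = ((-246 + 324 - 630) + 32341) - 33412 = (-552 + 32341) - 33412 = 31789 - 33412 = -1623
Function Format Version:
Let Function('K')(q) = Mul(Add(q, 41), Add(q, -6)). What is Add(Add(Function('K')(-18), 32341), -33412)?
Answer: -1623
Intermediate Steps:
Function('K')(q) = Mul(Add(-6, q), Add(41, q)) (Function('K')(q) = Mul(Add(41, q), Add(-6, q)) = Mul(Add(-6, q), Add(41, q)))
Add(Add(Function('K')(-18), 32341), -33412) = Add(Add(Add(-246, Pow(-18, 2), Mul(35, -18)), 32341), -33412) = Add(Add(Add(-246, 324, -630), 32341), -33412) = Add(Add(-552, 32341), -33412) = Add(31789, -33412) = -1623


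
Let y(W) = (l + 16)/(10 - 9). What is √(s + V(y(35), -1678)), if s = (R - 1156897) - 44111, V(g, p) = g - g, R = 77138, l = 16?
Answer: I*√1123870 ≈ 1060.1*I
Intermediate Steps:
y(W) = 32 (y(W) = (16 + 16)/(10 - 9) = 32/1 = 32*1 = 32)
V(g, p) = 0
s = -1123870 (s = (77138 - 1156897) - 44111 = -1079759 - 44111 = -1123870)
√(s + V(y(35), -1678)) = √(-1123870 + 0) = √(-1123870) = I*√1123870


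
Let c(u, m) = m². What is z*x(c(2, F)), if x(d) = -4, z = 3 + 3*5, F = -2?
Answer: -72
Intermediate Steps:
z = 18 (z = 3 + 15 = 18)
z*x(c(2, F)) = 18*(-4) = -72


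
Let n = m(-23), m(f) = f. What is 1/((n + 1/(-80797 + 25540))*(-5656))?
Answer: 55257/7188278272 ≈ 7.6871e-6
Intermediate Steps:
n = -23
1/((n + 1/(-80797 + 25540))*(-5656)) = 1/(-23 + 1/(-80797 + 25540)*(-5656)) = -1/5656/(-23 + 1/(-55257)) = -1/5656/(-23 - 1/55257) = -1/5656/(-1270912/55257) = -55257/1270912*(-1/5656) = 55257/7188278272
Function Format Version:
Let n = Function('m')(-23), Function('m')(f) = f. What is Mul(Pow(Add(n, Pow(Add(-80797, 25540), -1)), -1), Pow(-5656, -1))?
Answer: Rational(55257, 7188278272) ≈ 7.6871e-6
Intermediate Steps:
n = -23
Mul(Pow(Add(n, Pow(Add(-80797, 25540), -1)), -1), Pow(-5656, -1)) = Mul(Pow(Add(-23, Pow(Add(-80797, 25540), -1)), -1), Pow(-5656, -1)) = Mul(Pow(Add(-23, Pow(-55257, -1)), -1), Rational(-1, 5656)) = Mul(Pow(Add(-23, Rational(-1, 55257)), -1), Rational(-1, 5656)) = Mul(Pow(Rational(-1270912, 55257), -1), Rational(-1, 5656)) = Mul(Rational(-55257, 1270912), Rational(-1, 5656)) = Rational(55257, 7188278272)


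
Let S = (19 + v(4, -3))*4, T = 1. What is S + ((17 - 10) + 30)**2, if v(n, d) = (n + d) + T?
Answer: 1453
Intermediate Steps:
v(n, d) = 1 + d + n (v(n, d) = (n + d) + 1 = (d + n) + 1 = 1 + d + n)
S = 84 (S = (19 + (1 - 3 + 4))*4 = (19 + 2)*4 = 21*4 = 84)
S + ((17 - 10) + 30)**2 = 84 + ((17 - 10) + 30)**2 = 84 + (7 + 30)**2 = 84 + 37**2 = 84 + 1369 = 1453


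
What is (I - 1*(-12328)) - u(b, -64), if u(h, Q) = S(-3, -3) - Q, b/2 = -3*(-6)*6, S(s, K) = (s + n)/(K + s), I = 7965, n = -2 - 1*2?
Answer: 121367/6 ≈ 20228.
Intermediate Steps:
n = -4 (n = -2 - 2 = -4)
S(s, K) = (-4 + s)/(K + s) (S(s, K) = (s - 4)/(K + s) = (-4 + s)/(K + s))
b = 216 (b = 2*(-3*(-6)*6) = 2*(18*6) = 2*108 = 216)
u(h, Q) = 7/6 - Q (u(h, Q) = (-4 - 3)/(-3 - 3) - Q = -7/(-6) - Q = -⅙*(-7) - Q = 7/6 - Q)
(I - 1*(-12328)) - u(b, -64) = (7965 - 1*(-12328)) - (7/6 - 1*(-64)) = (7965 + 12328) - (7/6 + 64) = 20293 - 1*391/6 = 20293 - 391/6 = 121367/6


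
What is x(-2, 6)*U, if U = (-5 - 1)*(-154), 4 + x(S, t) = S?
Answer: -5544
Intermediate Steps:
x(S, t) = -4 + S
U = 924 (U = -6*(-154) = 924)
x(-2, 6)*U = (-4 - 2)*924 = -6*924 = -5544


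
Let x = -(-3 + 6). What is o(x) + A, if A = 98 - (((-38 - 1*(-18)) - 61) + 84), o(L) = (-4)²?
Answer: 111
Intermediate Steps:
x = -3 (x = -1*3 = -3)
o(L) = 16
A = 95 (A = 98 - (((-38 + 18) - 61) + 84) = 98 - ((-20 - 61) + 84) = 98 - (-81 + 84) = 98 - 1*3 = 98 - 3 = 95)
o(x) + A = 16 + 95 = 111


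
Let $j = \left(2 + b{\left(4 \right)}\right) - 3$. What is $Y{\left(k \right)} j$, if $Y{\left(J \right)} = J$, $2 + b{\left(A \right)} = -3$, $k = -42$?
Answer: $252$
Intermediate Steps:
$b{\left(A \right)} = -5$ ($b{\left(A \right)} = -2 - 3 = -5$)
$j = -6$ ($j = \left(2 - 5\right) - 3 = -3 - 3 = -6$)
$Y{\left(k \right)} j = \left(-42\right) \left(-6\right) = 252$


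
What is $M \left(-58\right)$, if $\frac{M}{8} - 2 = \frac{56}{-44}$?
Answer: $- \frac{3712}{11} \approx -337.45$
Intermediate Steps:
$M = \frac{64}{11}$ ($M = 16 + 8 \frac{56}{-44} = 16 + 8 \cdot 56 \left(- \frac{1}{44}\right) = 16 + 8 \left(- \frac{14}{11}\right) = 16 - \frac{112}{11} = \frac{64}{11} \approx 5.8182$)
$M \left(-58\right) = \frac{64}{11} \left(-58\right) = - \frac{3712}{11}$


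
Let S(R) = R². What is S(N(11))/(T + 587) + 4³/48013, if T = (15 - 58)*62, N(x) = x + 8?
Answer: -351013/2037123 ≈ -0.17231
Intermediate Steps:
N(x) = 8 + x
T = -2666 (T = -43*62 = -2666)
S(N(11))/(T + 587) + 4³/48013 = (8 + 11)²/(-2666 + 587) + 4³/48013 = 19²/(-2079) + 64*(1/48013) = 361*(-1/2079) + 64/48013 = -361/2079 + 64/48013 = -351013/2037123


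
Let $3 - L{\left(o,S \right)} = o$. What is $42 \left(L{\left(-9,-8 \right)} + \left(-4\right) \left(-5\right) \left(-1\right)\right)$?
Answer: $-336$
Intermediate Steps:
$L{\left(o,S \right)} = 3 - o$
$42 \left(L{\left(-9,-8 \right)} + \left(-4\right) \left(-5\right) \left(-1\right)\right) = 42 \left(\left(3 - -9\right) + \left(-4\right) \left(-5\right) \left(-1\right)\right) = 42 \left(\left(3 + 9\right) + 20 \left(-1\right)\right) = 42 \left(12 - 20\right) = 42 \left(-8\right) = -336$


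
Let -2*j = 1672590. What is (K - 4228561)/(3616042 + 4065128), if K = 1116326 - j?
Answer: -227594/768117 ≈ -0.29630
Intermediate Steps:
j = -836295 (j = -½*1672590 = -836295)
K = 1952621 (K = 1116326 - 1*(-836295) = 1116326 + 836295 = 1952621)
(K - 4228561)/(3616042 + 4065128) = (1952621 - 4228561)/(3616042 + 4065128) = -2275940/7681170 = -2275940*1/7681170 = -227594/768117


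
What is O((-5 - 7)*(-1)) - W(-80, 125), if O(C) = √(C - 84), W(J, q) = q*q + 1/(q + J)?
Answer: -703126/45 + 6*I*√2 ≈ -15625.0 + 8.4853*I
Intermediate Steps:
W(J, q) = q² + 1/(J + q)
O(C) = √(-84 + C)
O((-5 - 7)*(-1)) - W(-80, 125) = √(-84 + (-5 - 7)*(-1)) - (1 + 125³ - 80*125²)/(-80 + 125) = √(-84 - 12*(-1)) - (1 + 1953125 - 80*15625)/45 = √(-84 + 12) - (1 + 1953125 - 1250000)/45 = √(-72) - 703126/45 = 6*I*√2 - 1*703126/45 = 6*I*√2 - 703126/45 = -703126/45 + 6*I*√2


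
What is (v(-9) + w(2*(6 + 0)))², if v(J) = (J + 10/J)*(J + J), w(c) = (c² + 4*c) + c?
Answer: 148996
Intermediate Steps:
w(c) = c² + 5*c
v(J) = 2*J*(J + 10/J) (v(J) = (J + 10/J)*(2*J) = 2*J*(J + 10/J))
(v(-9) + w(2*(6 + 0)))² = ((20 + 2*(-9)²) + (2*(6 + 0))*(5 + 2*(6 + 0)))² = ((20 + 2*81) + (2*6)*(5 + 2*6))² = ((20 + 162) + 12*(5 + 12))² = (182 + 12*17)² = (182 + 204)² = 386² = 148996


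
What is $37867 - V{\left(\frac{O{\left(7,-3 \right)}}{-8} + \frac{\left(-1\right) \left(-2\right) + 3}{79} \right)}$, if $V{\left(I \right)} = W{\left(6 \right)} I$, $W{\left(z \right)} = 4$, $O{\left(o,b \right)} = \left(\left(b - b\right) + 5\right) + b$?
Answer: $\frac{2991552}{79} \approx 37868.0$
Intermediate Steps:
$O{\left(o,b \right)} = 5 + b$ ($O{\left(o,b \right)} = \left(0 + 5\right) + b = 5 + b$)
$V{\left(I \right)} = 4 I$
$37867 - V{\left(\frac{O{\left(7,-3 \right)}}{-8} + \frac{\left(-1\right) \left(-2\right) + 3}{79} \right)} = 37867 - 4 \left(\frac{5 - 3}{-8} + \frac{\left(-1\right) \left(-2\right) + 3}{79}\right) = 37867 - 4 \left(2 \left(- \frac{1}{8}\right) + \left(2 + 3\right) \frac{1}{79}\right) = 37867 - 4 \left(- \frac{1}{4} + 5 \cdot \frac{1}{79}\right) = 37867 - 4 \left(- \frac{1}{4} + \frac{5}{79}\right) = 37867 - 4 \left(- \frac{59}{316}\right) = 37867 - - \frac{59}{79} = 37867 + \frac{59}{79} = \frac{2991552}{79}$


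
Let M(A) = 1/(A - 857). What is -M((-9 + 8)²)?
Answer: 1/856 ≈ 0.0011682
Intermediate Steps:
M(A) = 1/(-857 + A)
-M((-9 + 8)²) = -1/(-857 + (-9 + 8)²) = -1/(-857 + (-1)²) = -1/(-857 + 1) = -1/(-856) = -1*(-1/856) = 1/856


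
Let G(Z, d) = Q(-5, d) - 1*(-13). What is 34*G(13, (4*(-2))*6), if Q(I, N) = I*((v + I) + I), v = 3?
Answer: 1632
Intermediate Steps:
Q(I, N) = I*(3 + 2*I) (Q(I, N) = I*((3 + I) + I) = I*(3 + 2*I))
G(Z, d) = 48 (G(Z, d) = -5*(3 + 2*(-5)) - 1*(-13) = -5*(3 - 10) + 13 = -5*(-7) + 13 = 35 + 13 = 48)
34*G(13, (4*(-2))*6) = 34*48 = 1632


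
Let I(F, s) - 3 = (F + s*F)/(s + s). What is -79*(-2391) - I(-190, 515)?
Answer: 19465062/103 ≈ 1.8898e+5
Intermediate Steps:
I(F, s) = 3 + (F + F*s)/(2*s) (I(F, s) = 3 + (F + s*F)/(s + s) = 3 + (F + F*s)/((2*s)) = 3 + (F + F*s)*(1/(2*s)) = 3 + (F + F*s)/(2*s))
-79*(-2391) - I(-190, 515) = -79*(-2391) - (-190 + 515*(6 - 190))/(2*515) = 188889 - (-190 + 515*(-184))/(2*515) = 188889 - (-190 - 94760)/(2*515) = 188889 - (-94950)/(2*515) = 188889 - 1*(-9495/103) = 188889 + 9495/103 = 19465062/103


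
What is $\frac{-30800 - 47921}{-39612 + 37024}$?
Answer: $\frac{78721}{2588} \approx 30.418$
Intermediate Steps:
$\frac{-30800 - 47921}{-39612 + 37024} = - \frac{78721}{-2588} = \left(-78721\right) \left(- \frac{1}{2588}\right) = \frac{78721}{2588}$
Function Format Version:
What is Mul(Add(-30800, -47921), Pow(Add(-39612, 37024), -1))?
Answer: Rational(78721, 2588) ≈ 30.418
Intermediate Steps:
Mul(Add(-30800, -47921), Pow(Add(-39612, 37024), -1)) = Mul(-78721, Pow(-2588, -1)) = Mul(-78721, Rational(-1, 2588)) = Rational(78721, 2588)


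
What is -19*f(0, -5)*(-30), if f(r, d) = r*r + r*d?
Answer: 0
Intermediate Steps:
f(r, d) = r**2 + d*r
-19*f(0, -5)*(-30) = -0*(-5 + 0)*(-30) = -0*(-5)*(-30) = -19*0*(-30) = 0*(-30) = 0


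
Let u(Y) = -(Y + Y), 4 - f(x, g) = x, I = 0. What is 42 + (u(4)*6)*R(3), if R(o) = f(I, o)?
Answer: -150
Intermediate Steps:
f(x, g) = 4 - x
u(Y) = -2*Y
R(o) = 4 (R(o) = 4 - 1*0 = 4 + 0 = 4)
42 + (u(4)*6)*R(3) = 42 + (-2*4*6)*4 = 42 - 8*6*4 = 42 - 48*4 = 42 - 192 = -150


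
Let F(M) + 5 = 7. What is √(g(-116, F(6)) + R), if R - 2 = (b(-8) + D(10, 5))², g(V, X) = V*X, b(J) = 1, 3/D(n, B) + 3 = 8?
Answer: I*√5686/5 ≈ 15.081*I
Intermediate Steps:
F(M) = 2 (F(M) = -5 + 7 = 2)
D(n, B) = ⅗ (D(n, B) = 3/(-3 + 8) = 3/5 = 3*(⅕) = ⅗)
R = 114/25 (R = 2 + (1 + ⅗)² = 2 + (8/5)² = 2 + 64/25 = 114/25 ≈ 4.5600)
√(g(-116, F(6)) + R) = √(-116*2 + 114/25) = √(-232 + 114/25) = √(-5686/25) = I*√5686/5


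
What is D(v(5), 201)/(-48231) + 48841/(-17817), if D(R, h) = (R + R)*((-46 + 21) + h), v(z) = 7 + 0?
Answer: -799850453/286443909 ≈ -2.7923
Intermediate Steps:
v(z) = 7
D(R, h) = 2*R*(-25 + h) (D(R, h) = (2*R)*(-25 + h) = 2*R*(-25 + h))
D(v(5), 201)/(-48231) + 48841/(-17817) = (2*7*(-25 + 201))/(-48231) + 48841/(-17817) = (2*7*176)*(-1/48231) + 48841*(-1/17817) = 2464*(-1/48231) - 48841/17817 = -2464/48231 - 48841/17817 = -799850453/286443909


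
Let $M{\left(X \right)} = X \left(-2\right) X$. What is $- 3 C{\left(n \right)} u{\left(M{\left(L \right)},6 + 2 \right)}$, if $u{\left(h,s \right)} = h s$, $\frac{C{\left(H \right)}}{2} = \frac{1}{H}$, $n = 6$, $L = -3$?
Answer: $144$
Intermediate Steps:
$M{\left(X \right)} = - 2 X^{2}$ ($M{\left(X \right)} = - 2 X X = - 2 X^{2}$)
$C{\left(H \right)} = \frac{2}{H}$
$- 3 C{\left(n \right)} u{\left(M{\left(L \right)},6 + 2 \right)} = - 3 \cdot \frac{2}{6} - 2 \left(-3\right)^{2} \left(6 + 2\right) = - 3 \cdot 2 \cdot \frac{1}{6} \left(-2\right) 9 \cdot 8 = \left(-3\right) \frac{1}{3} \left(\left(-18\right) 8\right) = \left(-1\right) \left(-144\right) = 144$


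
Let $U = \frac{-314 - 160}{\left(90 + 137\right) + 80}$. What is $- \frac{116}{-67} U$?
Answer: $- \frac{54984}{20569} \approx -2.6731$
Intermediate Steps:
$U = - \frac{474}{307}$ ($U = - \frac{474}{227 + 80} = - \frac{474}{307} \approx -1.544$)
$- \frac{116}{-67} U = - \frac{116}{-67} \left(- \frac{474}{307}\right) = \left(-116\right) \left(- \frac{1}{67}\right) \left(- \frac{474}{307}\right) = \frac{116}{67} \left(- \frac{474}{307}\right) = - \frac{54984}{20569}$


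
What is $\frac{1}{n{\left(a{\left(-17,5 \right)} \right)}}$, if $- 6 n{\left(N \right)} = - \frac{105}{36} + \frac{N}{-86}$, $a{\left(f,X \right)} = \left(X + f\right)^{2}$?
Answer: $\frac{3096}{2369} \approx 1.3069$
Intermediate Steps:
$n{\left(N \right)} = \frac{35}{72} + \frac{N}{516}$ ($n{\left(N \right)} = - \frac{- \frac{105}{36} + \frac{N}{-86}}{6} = - \frac{\left(-105\right) \frac{1}{36} + N \left(- \frac{1}{86}\right)}{6} = - \frac{- \frac{35}{12} - \frac{N}{86}}{6} = \frac{35}{72} + \frac{N}{516}$)
$\frac{1}{n{\left(a{\left(-17,5 \right)} \right)}} = \frac{1}{\frac{35}{72} + \frac{\left(5 - 17\right)^{2}}{516}} = \frac{1}{\frac{35}{72} + \frac{\left(-12\right)^{2}}{516}} = \frac{1}{\frac{35}{72} + \frac{1}{516} \cdot 144} = \frac{1}{\frac{35}{72} + \frac{12}{43}} = \frac{1}{\frac{2369}{3096}} = \frac{3096}{2369}$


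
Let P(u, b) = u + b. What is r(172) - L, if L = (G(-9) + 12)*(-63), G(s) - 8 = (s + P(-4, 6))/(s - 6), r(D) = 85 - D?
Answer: 6012/5 ≈ 1202.4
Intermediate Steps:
P(u, b) = b + u
G(s) = 8 + (2 + s)/(-6 + s) (G(s) = 8 + (s + (6 - 4))/(s - 6) = 8 + (s + 2)/(-6 + s) = 8 + (2 + s)/(-6 + s))
L = -6447/5 (L = ((-46 + 9*(-9))/(-6 - 9) + 12)*(-63) = ((-46 - 81)/(-15) + 12)*(-63) = (-1/15*(-127) + 12)*(-63) = (127/15 + 12)*(-63) = (307/15)*(-63) = -6447/5 ≈ -1289.4)
r(172) - L = (85 - 1*172) - 1*(-6447/5) = (85 - 172) + 6447/5 = -87 + 6447/5 = 6012/5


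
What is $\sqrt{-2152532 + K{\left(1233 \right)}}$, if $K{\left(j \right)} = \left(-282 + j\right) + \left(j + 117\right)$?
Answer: $67 i \sqrt{479} \approx 1466.4 i$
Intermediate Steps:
$K{\left(j \right)} = -165 + 2 j$ ($K{\left(j \right)} = \left(-282 + j\right) + \left(117 + j\right) = -165 + 2 j$)
$\sqrt{-2152532 + K{\left(1233 \right)}} = \sqrt{-2152532 + \left(-165 + 2 \cdot 1233\right)} = \sqrt{-2152532 + \left(-165 + 2466\right)} = \sqrt{-2152532 + 2301} = \sqrt{-2150231} = 67 i \sqrt{479}$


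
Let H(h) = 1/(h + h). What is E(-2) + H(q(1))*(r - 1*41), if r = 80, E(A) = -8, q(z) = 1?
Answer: 23/2 ≈ 11.500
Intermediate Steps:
H(h) = 1/(2*h)
E(-2) + H(q(1))*(r - 1*41) = -8 + ((½)/1)*(80 - 1*41) = -8 + ((½)*1)*(80 - 41) = -8 + (½)*39 = -8 + 39/2 = 23/2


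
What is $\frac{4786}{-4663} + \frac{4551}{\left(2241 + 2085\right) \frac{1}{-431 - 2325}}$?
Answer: $- \frac{9751107144}{3362023} \approx -2900.4$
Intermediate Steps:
$\frac{4786}{-4663} + \frac{4551}{\left(2241 + 2085\right) \frac{1}{-431 - 2325}} = 4786 \left(- \frac{1}{4663}\right) + \frac{4551}{4326 \frac{1}{-2756}} = - \frac{4786}{4663} + \frac{4551}{4326 \left(- \frac{1}{2756}\right)} = - \frac{4786}{4663} + \frac{4551}{- \frac{2163}{1378}} = - \frac{4786}{4663} + 4551 \left(- \frac{1378}{2163}\right) = - \frac{4786}{4663} - \frac{2090426}{721} = - \frac{9751107144}{3362023}$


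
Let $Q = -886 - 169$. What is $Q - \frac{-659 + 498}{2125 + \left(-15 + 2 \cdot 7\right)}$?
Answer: $- \frac{2240659}{2124} \approx -1054.9$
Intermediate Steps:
$Q = -1055$ ($Q = -886 - 169 = -1055$)
$Q - \frac{-659 + 498}{2125 + \left(-15 + 2 \cdot 7\right)} = -1055 - \frac{-659 + 498}{2125 + \left(-15 + 2 \cdot 7\right)} = -1055 - - \frac{161}{2125 + \left(-15 + 14\right)} = -1055 - - \frac{161}{2125 - 1} = -1055 - - \frac{161}{2124} = -1055 + \frac{161}{2124} = - \frac{2240659}{2124}$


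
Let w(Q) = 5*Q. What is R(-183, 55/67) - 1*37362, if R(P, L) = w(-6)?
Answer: -37392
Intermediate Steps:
R(P, L) = -30 (R(P, L) = 5*(-6) = -30)
R(-183, 55/67) - 1*37362 = -30 - 1*37362 = -30 - 37362 = -37392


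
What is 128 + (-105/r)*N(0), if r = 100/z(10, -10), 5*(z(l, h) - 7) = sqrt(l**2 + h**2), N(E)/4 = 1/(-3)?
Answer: 689/5 + 14*sqrt(2)/5 ≈ 141.76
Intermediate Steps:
N(E) = -4/3 (N(E) = 4/(-3) = 4*(-1/3) = -4/3)
z(l, h) = 7 + sqrt(h**2 + l**2)/5 (z(l, h) = 7 + sqrt(l**2 + h**2)/5 = 7 + sqrt(h**2 + l**2)/5)
r = 100/(7 + 2*sqrt(2)) (r = 100/(7 + sqrt((-10)**2 + 10**2)/5) = 100/(7 + sqrt(100 + 100)/5) = 100/(7 + sqrt(200)/5) = 100/(7 + (10*sqrt(2))/5) = 100/(7 + 2*sqrt(2)) ≈ 10.175)
128 + (-105/r)*N(0) = 128 - 105/(700/41 - 200*sqrt(2)/41)*(-4/3) = 128 + 140/(700/41 - 200*sqrt(2)/41)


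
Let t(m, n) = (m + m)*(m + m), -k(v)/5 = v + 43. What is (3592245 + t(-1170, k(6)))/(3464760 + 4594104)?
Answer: 3022615/2686288 ≈ 1.1252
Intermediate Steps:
k(v) = -215 - 5*v (k(v) = -5*(v + 43) = -5*(43 + v) = -215 - 5*v)
t(m, n) = 4*m² (t(m, n) = (2*m)*(2*m) = 4*m²)
(3592245 + t(-1170, k(6)))/(3464760 + 4594104) = (3592245 + 4*(-1170)²)/(3464760 + 4594104) = (3592245 + 4*1368900)/8058864 = (3592245 + 5475600)*(1/8058864) = 9067845*(1/8058864) = 3022615/2686288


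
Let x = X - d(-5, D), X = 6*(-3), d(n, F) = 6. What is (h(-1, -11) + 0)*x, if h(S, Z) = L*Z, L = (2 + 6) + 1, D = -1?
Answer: 2376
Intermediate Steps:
X = -18
L = 9 (L = 8 + 1 = 9)
x = -24 (x = -18 - 1*6 = -18 - 6 = -24)
h(S, Z) = 9*Z
(h(-1, -11) + 0)*x = (9*(-11) + 0)*(-24) = (-99 + 0)*(-24) = -99*(-24) = 2376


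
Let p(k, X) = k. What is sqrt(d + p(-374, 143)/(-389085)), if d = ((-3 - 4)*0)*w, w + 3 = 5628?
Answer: sqrt(145517790)/389085 ≈ 0.031004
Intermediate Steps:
w = 5625 (w = -3 + 5628 = 5625)
d = 0 (d = ((-3 - 4)*0)*5625 = -7*0*5625 = 0*5625 = 0)
sqrt(d + p(-374, 143)/(-389085)) = sqrt(0 - 374/(-389085)) = sqrt(0 - 374*(-1/389085)) = sqrt(0 + 374/389085) = sqrt(374/389085) = sqrt(145517790)/389085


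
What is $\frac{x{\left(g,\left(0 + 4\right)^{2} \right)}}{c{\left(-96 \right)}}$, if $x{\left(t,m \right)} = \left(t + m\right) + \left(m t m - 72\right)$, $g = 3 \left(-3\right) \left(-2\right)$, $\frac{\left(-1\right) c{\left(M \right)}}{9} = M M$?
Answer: $- \frac{2285}{41472} \approx -0.055097$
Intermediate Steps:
$c{\left(M \right)} = - 9 M^{2}$ ($c{\left(M \right)} = - 9 M M = - 9 M^{2}$)
$g = 18$ ($g = \left(-9\right) \left(-2\right) = 18$)
$x{\left(t,m \right)} = -72 + m + t + t m^{2}$ ($x{\left(t,m \right)} = \left(m + t\right) + \left(t m^{2} - 72\right) = \left(m + t\right) + \left(-72 + t m^{2}\right) = -72 + m + t + t m^{2}$)
$\frac{x{\left(g,\left(0 + 4\right)^{2} \right)}}{c{\left(-96 \right)}} = \frac{-72 + \left(0 + 4\right)^{2} + 18 + 18 \left(\left(0 + 4\right)^{2}\right)^{2}}{\left(-9\right) \left(-96\right)^{2}} = \frac{-72 + 4^{2} + 18 + 18 \left(4^{2}\right)^{2}}{\left(-9\right) 9216} = \frac{-72 + 16 + 18 + 18 \cdot 16^{2}}{-82944} = \left(-72 + 16 + 18 + 18 \cdot 256\right) \left(- \frac{1}{82944}\right) = \left(-72 + 16 + 18 + 4608\right) \left(- \frac{1}{82944}\right) = 4570 \left(- \frac{1}{82944}\right) = - \frac{2285}{41472}$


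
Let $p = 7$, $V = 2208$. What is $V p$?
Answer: $15456$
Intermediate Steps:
$V p = 2208 \cdot 7 = 15456$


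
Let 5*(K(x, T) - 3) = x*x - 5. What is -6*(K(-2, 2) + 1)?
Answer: -114/5 ≈ -22.800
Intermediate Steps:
K(x, T) = 2 + x**2/5 (K(x, T) = 3 + (x*x - 5)/5 = 3 + (x**2 - 5)/5 = 3 + (-5 + x**2)/5 = 3 + (-1 + x**2/5) = 2 + x**2/5)
-6*(K(-2, 2) + 1) = -6*((2 + (1/5)*(-2)**2) + 1) = -6*((2 + (1/5)*4) + 1) = -6*((2 + 4/5) + 1) = -6*(14/5 + 1) = -6*19/5 = -114/5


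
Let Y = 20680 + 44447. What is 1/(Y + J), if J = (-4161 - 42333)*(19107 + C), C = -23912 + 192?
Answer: 1/214541949 ≈ 4.6611e-9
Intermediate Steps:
C = -23720
Y = 65127
J = 214476822 (J = (-4161 - 42333)*(19107 - 23720) = -46494*(-4613) = 214476822)
1/(Y + J) = 1/(65127 + 214476822) = 1/214541949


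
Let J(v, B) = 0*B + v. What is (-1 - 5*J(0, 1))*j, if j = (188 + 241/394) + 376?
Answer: -222457/394 ≈ -564.61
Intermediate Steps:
J(v, B) = v (J(v, B) = 0 + v = v)
j = 222457/394 (j = (188 + 241*(1/394)) + 376 = (188 + 241/394) + 376 = 74313/394 + 376 = 222457/394 ≈ 564.61)
(-1 - 5*J(0, 1))*j = (-1 - 5*0)*(222457/394) = (-1 + 0)*(222457/394) = -1*222457/394 = -222457/394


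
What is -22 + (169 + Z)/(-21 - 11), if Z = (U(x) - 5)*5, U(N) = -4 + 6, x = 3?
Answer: -429/16 ≈ -26.813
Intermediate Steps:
U(N) = 2
Z = -15 (Z = (2 - 5)*5 = -3*5 = -15)
-22 + (169 + Z)/(-21 - 11) = -22 + (169 - 15)/(-21 - 11) = -22 + 154/(-32) = -22 + 154*(-1/32) = -22 - 77/16 = -429/16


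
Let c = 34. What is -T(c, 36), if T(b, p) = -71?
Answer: 71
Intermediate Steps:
-T(c, 36) = -1*(-71) = 71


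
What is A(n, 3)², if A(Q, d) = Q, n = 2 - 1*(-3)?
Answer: 25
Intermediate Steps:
n = 5 (n = 2 + 3 = 5)
A(n, 3)² = 5² = 25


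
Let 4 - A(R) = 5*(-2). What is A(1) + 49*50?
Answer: 2464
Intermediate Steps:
A(R) = 14 (A(R) = 4 - 5*(-2) = 4 - 1*(-10) = 4 + 10 = 14)
A(1) + 49*50 = 14 + 49*50 = 14 + 2450 = 2464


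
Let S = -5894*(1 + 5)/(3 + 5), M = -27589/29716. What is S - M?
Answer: -131331989/29716 ≈ -4419.6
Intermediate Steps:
M = -27589/29716 (M = -27589*1/29716 = -27589/29716 ≈ -0.92842)
S = -8841/2 (S = -35364/8 = -5894*¾ = -8841/2 ≈ -4420.5)
S - M = -8841/2 - 1*(-27589/29716) = -8841/2 + 27589/29716 = -131331989/29716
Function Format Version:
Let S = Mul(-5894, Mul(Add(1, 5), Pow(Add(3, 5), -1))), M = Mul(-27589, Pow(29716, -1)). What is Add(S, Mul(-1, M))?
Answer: Rational(-131331989, 29716) ≈ -4419.6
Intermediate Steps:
M = Rational(-27589, 29716) (M = Mul(-27589, Rational(1, 29716)) = Rational(-27589, 29716) ≈ -0.92842)
S = Rational(-8841, 2) (S = Mul(-5894, Mul(6, Pow(8, -1))) = Mul(-5894, Mul(6, Rational(1, 8))) = Mul(-5894, Rational(3, 4)) = Rational(-8841, 2) ≈ -4420.5)
Add(S, Mul(-1, M)) = Add(Rational(-8841, 2), Mul(-1, Rational(-27589, 29716))) = Add(Rational(-8841, 2), Rational(27589, 29716)) = Rational(-131331989, 29716)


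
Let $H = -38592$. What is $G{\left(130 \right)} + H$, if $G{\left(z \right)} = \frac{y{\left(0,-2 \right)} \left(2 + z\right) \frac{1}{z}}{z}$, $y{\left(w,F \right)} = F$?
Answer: $- \frac{163051266}{4225} \approx -38592.0$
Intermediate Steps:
$G{\left(z \right)} = \frac{-4 - 2 z}{z^{2}}$ ($G{\left(z \right)} = \frac{- 2 \left(2 + z\right) \frac{1}{z}}{z} = \frac{\left(-4 - 2 z\right) \frac{1}{z}}{z} = \frac{\frac{1}{z} \left(-4 - 2 z\right)}{z} = \frac{-4 - 2 z}{z^{2}}$)
$G{\left(130 \right)} + H = \frac{2 \left(-2 - 130\right)}{16900} - 38592 = 2 \cdot \frac{1}{16900} \left(-2 - 130\right) - 38592 = 2 \cdot \frac{1}{16900} \left(-132\right) - 38592 = - \frac{66}{4225} - 38592 = - \frac{163051266}{4225}$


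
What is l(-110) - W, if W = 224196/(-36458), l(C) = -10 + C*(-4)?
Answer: 7950568/18229 ≈ 436.15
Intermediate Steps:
l(C) = -10 - 4*C
W = -112098/18229 (W = 224196*(-1/36458) = -112098/18229 ≈ -6.1494)
l(-110) - W = (-10 - 4*(-110)) - 1*(-112098/18229) = (-10 + 440) + 112098/18229 = 430 + 112098/18229 = 7950568/18229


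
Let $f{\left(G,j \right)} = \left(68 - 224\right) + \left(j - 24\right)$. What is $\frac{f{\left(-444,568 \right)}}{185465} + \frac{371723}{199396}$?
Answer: $\frac{69018971843}{36980979140} \approx 1.8663$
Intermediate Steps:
$f{\left(G,j \right)} = -180 + j$ ($f{\left(G,j \right)} = -156 + \left(-24 + j\right) = -180 + j$)
$\frac{f{\left(-444,568 \right)}}{185465} + \frac{371723}{199396} = \frac{-180 + 568}{185465} + \frac{371723}{199396} = 388 \cdot \frac{1}{185465} + 371723 \cdot \frac{1}{199396} = \frac{388}{185465} + \frac{371723}{199396} = \frac{69018971843}{36980979140}$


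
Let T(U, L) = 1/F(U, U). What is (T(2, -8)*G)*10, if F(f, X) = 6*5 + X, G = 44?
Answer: 55/4 ≈ 13.750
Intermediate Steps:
F(f, X) = 30 + X
T(U, L) = 1/(30 + U)
(T(2, -8)*G)*10 = (44/(30 + 2))*10 = (44/32)*10 = ((1/32)*44)*10 = (11/8)*10 = 55/4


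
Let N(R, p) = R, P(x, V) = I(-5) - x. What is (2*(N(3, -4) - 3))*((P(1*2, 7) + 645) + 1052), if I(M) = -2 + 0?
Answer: 0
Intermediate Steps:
I(M) = -2
P(x, V) = -2 - x
(2*(N(3, -4) - 3))*((P(1*2, 7) + 645) + 1052) = (2*(3 - 3))*(((-2 - 2) + 645) + 1052) = (2*0)*(((-2 - 1*2) + 645) + 1052) = 0*(((-2 - 2) + 645) + 1052) = 0*((-4 + 645) + 1052) = 0*(641 + 1052) = 0*1693 = 0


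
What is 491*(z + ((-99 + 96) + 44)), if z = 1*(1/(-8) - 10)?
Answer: 121277/8 ≈ 15160.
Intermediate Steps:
z = -81/8 (z = 1*(-⅛ - 10) = 1*(-81/8) = -81/8 ≈ -10.125)
491*(z + ((-99 + 96) + 44)) = 491*(-81/8 + ((-99 + 96) + 44)) = 491*(-81/8 + (-3 + 44)) = 491*(-81/8 + 41) = 491*(247/8) = 121277/8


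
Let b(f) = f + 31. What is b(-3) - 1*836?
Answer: -808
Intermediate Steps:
b(f) = 31 + f
b(-3) - 1*836 = (31 - 3) - 1*836 = 28 - 836 = -808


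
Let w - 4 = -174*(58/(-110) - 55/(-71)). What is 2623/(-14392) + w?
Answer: -2204504703/56200760 ≈ -39.226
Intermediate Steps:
w = -152464/3905 (w = 4 - 174*(58/(-110) - 55/(-71)) = 4 - 174*(58*(-1/110) - 55*(-1/71)) = 4 - 174*(-29/55 + 55/71) = 4 - 174*966/3905 = 4 - 168084/3905 = -152464/3905 ≈ -39.043)
2623/(-14392) + w = 2623/(-14392) - 152464/3905 = 2623*(-1/14392) - 152464/3905 = -2623/14392 - 152464/3905 = -2204504703/56200760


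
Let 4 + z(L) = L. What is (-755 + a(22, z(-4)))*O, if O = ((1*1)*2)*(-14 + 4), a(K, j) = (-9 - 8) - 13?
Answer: 15700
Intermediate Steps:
z(L) = -4 + L
a(K, j) = -30 (a(K, j) = -17 - 13 = -30)
O = -20 (O = (1*2)*(-10) = 2*(-10) = -20)
(-755 + a(22, z(-4)))*O = (-755 - 30)*(-20) = -785*(-20) = 15700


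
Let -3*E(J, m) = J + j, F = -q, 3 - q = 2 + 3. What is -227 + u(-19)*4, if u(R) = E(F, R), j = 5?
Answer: -709/3 ≈ -236.33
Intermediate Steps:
q = -2 (q = 3 - (2 + 3) = 3 - 1*5 = 3 - 5 = -2)
F = 2 (F = -1*(-2) = 2)
E(J, m) = -5/3 - J/3 (E(J, m) = -(J + 5)/3 = -(5 + J)/3 = -5/3 - J/3)
u(R) = -7/3 (u(R) = -5/3 - 1/3*2 = -5/3 - 2/3 = -7/3)
-227 + u(-19)*4 = -227 - 7/3*4 = -227 - 28/3 = -709/3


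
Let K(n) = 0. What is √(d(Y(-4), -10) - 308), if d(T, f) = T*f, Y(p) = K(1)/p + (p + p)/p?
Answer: 2*I*√82 ≈ 18.111*I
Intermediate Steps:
Y(p) = 2 (Y(p) = 0/p + (p + p)/p = 0 + (2*p)/p = 0 + 2 = 2)
√(d(Y(-4), -10) - 308) = √(2*(-10) - 308) = √(-20 - 308) = √(-328) = 2*I*√82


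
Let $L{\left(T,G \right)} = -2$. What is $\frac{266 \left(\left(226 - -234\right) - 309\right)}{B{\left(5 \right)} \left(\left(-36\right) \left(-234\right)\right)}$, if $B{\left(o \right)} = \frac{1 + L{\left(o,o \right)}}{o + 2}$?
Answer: $- \frac{140581}{4212} \approx -33.376$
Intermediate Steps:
$B{\left(o \right)} = - \frac{1}{2 + o}$ ($B{\left(o \right)} = \frac{1 - 2}{o + 2} = - \frac{1}{2 + o}$)
$\frac{266 \left(\left(226 - -234\right) - 309\right)}{B{\left(5 \right)} \left(\left(-36\right) \left(-234\right)\right)} = \frac{266 \left(\left(226 - -234\right) - 309\right)}{- \frac{1}{2 + 5} \left(\left(-36\right) \left(-234\right)\right)} = \frac{266 \left(\left(226 + 234\right) - 309\right)}{- \frac{1}{7} \cdot 8424} = \frac{266 \left(460 - 309\right)}{\left(-1\right) \frac{1}{7} \cdot 8424} = \frac{266 \cdot 151}{\left(- \frac{1}{7}\right) 8424} = \frac{40166}{- \frac{8424}{7}} = 40166 \left(- \frac{7}{8424}\right) = - \frac{140581}{4212}$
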